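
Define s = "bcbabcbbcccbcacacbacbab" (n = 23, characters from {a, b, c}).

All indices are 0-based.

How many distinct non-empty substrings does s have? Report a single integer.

234

rank→(start, suffix):
  0 → (21, 'ab')
  1 → (3, 'abcbbcccbcacacbacbab')
  2 → (13, 'acacbacbab')
  3 → (18, 'acbab')
  4 → (15, 'acbacbab')
  5 → (22, 'b')
  6 → (20, 'bab')
  7 → (2, 'babcbbcccbcacacbacbab')
  8 → (17, 'bacbab')
  9 → (6, 'bbcccbcacacbacbab')
  10 → (11, 'bcacacbacbab')
  11 → (0, 'bcbabcbbcccbcacacbacbab')
  12 → (4, 'bcbbcccbcacacbacbab')
  13 → (7, 'bcccbcacacbacbab')
  14 → (12, 'cacacbacbab')
  15 → (14, 'cacbacbab')
  16 → (19, 'cbab')
  17 → (1, 'cbabcbbcccbcacacbacbab')
  18 → (16, 'cbacbab')
  19 → (5, 'cbbcccbcacacbacbab')
  20 → (10, 'cbcacacbacbab')
  21 → (9, 'ccbcacacbacbab')
  22 → (8, 'cccbcacacbacbab')

SA = [21, 3, 13, 18, 15, 22, 20, 2, 17, 6, 11, 0, 4, 7, 12, 14, 19, 1, 16, 5, 10, 9, 8]
rank  pair      lcp
   1  s[21:],s[3:]  2  'ab'
   2  s[3:],s[13:]  1  'a'
   3  s[13:],s[18:]  2  'ac'
   4  s[18:],s[15:]  4  'acba'
   5  s[15:],s[22:]  0  ''
   6  s[22:],s[20:]  1  'b'
   7  s[20:],s[2:]  3  'bab'
   8  s[2:],s[17:]  2  'ba'
   9  s[17:],s[6:]  1  'b'
  10  s[6:],s[11:]  1  'b'
  11  s[11:],s[0:]  2  'bc'
  12  s[0:],s[4:]  3  'bcb'
  13  s[4:],s[7:]  2  'bc'
  14  s[7:],s[12:]  0  ''
  15  s[12:],s[14:]  3  'cac'
  16  s[14:],s[19:]  1  'c'
  17  s[19:],s[1:]  4  'cbab'
  18  s[1:],s[16:]  3  'cba'
  19  s[16:],s[5:]  2  'cb'
  20  s[5:],s[10:]  2  'cb'
  21  s[10:],s[9:]  1  'c'
  22  s[9:],s[8:]  2  'cc'

n(n+1)/2 = 23·24/2 = 276
Σ LCP = 0 + 2 + 1 + 2 + 4 + 0 + 1 + 3 + 2 + 1 + 1 + 2 + 3 + 2 + 0 + 3 + 1 + 4 + 3 + 2 + 2 + 1 + 2 = 42
distinct = 276 − 42 = 234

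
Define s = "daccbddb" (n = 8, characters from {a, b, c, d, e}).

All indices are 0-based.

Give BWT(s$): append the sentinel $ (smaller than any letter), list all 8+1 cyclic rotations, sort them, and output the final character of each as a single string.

rank  rotation   last
    0  $daccbddb  b
    1  accbddb$d  d
    2  b$daccbdd  d
    3  bddb$dacc  c
    4  cbddb$dac  c
    5  ccbddb$da  a
    6  daccbddb$  $
    7  db$daccbd  d
    8  ddb$daccb  b

bddcca$db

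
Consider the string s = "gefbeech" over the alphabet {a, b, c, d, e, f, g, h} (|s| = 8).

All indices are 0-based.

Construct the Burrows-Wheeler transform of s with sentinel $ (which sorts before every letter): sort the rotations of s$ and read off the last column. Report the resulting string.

rank  rotation   last
    0  $gefbeech  h
    1  beech$gef  f
    2  ch$gefbee  e
    3  ech$gefbe  e
    4  eech$gefb  b
    5  efbeech$g  g
    6  fbeech$ge  e
    7  gefbeech$  $
    8  h$gefbeec  c

hfeebge$c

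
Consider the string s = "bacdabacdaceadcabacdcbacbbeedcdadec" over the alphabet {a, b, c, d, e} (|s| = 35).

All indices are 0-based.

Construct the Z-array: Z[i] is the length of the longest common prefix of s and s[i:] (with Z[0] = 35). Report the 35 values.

[35, 0, 0, 0, 0, 5, 0, 0, 0, 0, 0, 0, 0, 0, 0, 0, 4, 0, 0, 0, 0, 3, 0, 0, 1, 1, 0, 0, 0, 0, 0, 0, 0, 0, 0]

Z[0]=35
i=1: fresh scan; Z[1]=0
i=2: fresh scan; Z[2]=0
i=3: fresh scan; Z[3]=0
i=4: fresh scan; Z[4]=0
i=5: fresh scan; Z[5]=5 scan→box=[5,10)
i=6: min(r-i=4, Z[1]=0)=0; Z[6]=0
i=7: min(r-i=3, Z[2]=0)=0; Z[7]=0
i=8: min(r-i=2, Z[3]=0)=0; Z[8]=0
i=9: min(r-i=1, Z[4]=0)=0; Z[9]=0
i=10: fresh scan; Z[10]=0
i=11: fresh scan; Z[11]=0
i=12: fresh scan; Z[12]=0
i=13: fresh scan; Z[13]=0
i=14: fresh scan; Z[14]=0
i=15: fresh scan; Z[15]=0
i=16: fresh scan; Z[16]=4 scan→box=[16,20)
i=17: min(r-i=3, Z[1]=0)=0; Z[17]=0
i=18: min(r-i=2, Z[2]=0)=0; Z[18]=0
i=19: min(r-i=1, Z[3]=0)=0; Z[19]=0
i=20: fresh scan; Z[20]=0
i=21: fresh scan; Z[21]=3 scan→box=[21,24)
i=22: min(r-i=2, Z[1]=0)=0; Z[22]=0
i=23: min(r-i=1, Z[2]=0)=0; Z[23]=0
i=24: fresh scan; Z[24]=1 scan→box=[24,25)
i=25: fresh scan; Z[25]=1 scan→box=[25,26)
i=26: fresh scan; Z[26]=0
i=27: fresh scan; Z[27]=0
i=28: fresh scan; Z[28]=0
i=29: fresh scan; Z[29]=0
i=30: fresh scan; Z[30]=0
i=31: fresh scan; Z[31]=0
i=32: fresh scan; Z[32]=0
i=33: fresh scan; Z[33]=0
i=34: fresh scan; Z[34]=0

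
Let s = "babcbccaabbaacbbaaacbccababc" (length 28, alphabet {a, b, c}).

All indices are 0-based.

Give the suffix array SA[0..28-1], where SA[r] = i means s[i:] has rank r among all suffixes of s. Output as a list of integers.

[16, 7, 11, 17, 23, 8, 25, 1, 12, 18, 15, 10, 24, 0, 14, 9, 26, 2, 4, 20, 27, 6, 22, 13, 3, 19, 5, 21]

sorted suffixes:
  #0 SA[0]=16  'aaacbccababc'
  #1 SA[1]=7  'aabbaacbbaaacbccababc'
  #2 SA[2]=11  'aacbbaaacbccababc'
  #3 SA[3]=17  'aacbccababc'
  #4 SA[4]=23  'ababc'
  #5 SA[5]=8  'abbaacbbaaacbccababc'
  #6 SA[6]=25  'abc'
  #7 SA[7]=1  'abcbccaabbaacbbaaacbccababc'
  #8 SA[8]=12  'acbbaaacbccababc'
  #9 SA[9]=18  'acbccababc'
  #10 SA[10]=15  'baaacbccababc'
  #11 SA[11]=10  'baacbbaaacbccababc'
  #12 SA[12]=24  'babc'
  #13 SA[13]=0  'babcbccaabbaacbbaaacbccababc'
  #14 SA[14]=14  'bbaaacbccababc'
  #15 SA[15]=9  'bbaacbbaaacbccababc'
  #16 SA[16]=26  'bc'
  #17 SA[17]=2  'bcbccaabbaacbbaaacbccababc'
  #18 SA[18]=4  'bccaabbaacbbaaacbccababc'
  #19 SA[19]=20  'bccababc'
  #20 SA[20]=27  'c'
  #21 SA[21]=6  'caabbaacbbaaacbccababc'
  #22 SA[22]=22  'cababc'
  #23 SA[23]=13  'cbbaaacbccababc'
  #24 SA[24]=3  'cbccaabbaacbbaaacbccababc'
  #25 SA[25]=19  'cbccababc'
  #26 SA[26]=5  'ccaabbaacbbaaacbccababc'
  #27 SA[27]=21  'ccababc'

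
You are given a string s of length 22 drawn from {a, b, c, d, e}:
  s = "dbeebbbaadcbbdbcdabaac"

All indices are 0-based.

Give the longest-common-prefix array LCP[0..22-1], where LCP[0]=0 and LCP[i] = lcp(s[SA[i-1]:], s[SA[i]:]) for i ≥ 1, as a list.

[0, 2, 1, 1, 1, 0, 3, 1, 2, 2, 1, 1, 1, 0, 1, 1, 0, 1, 2, 1, 0, 1]

rank→(start, suffix):
  0 → (19, 'aac')
  1 → (7, 'aadcbbdbcdabaac')
  2 → (17, 'abaac')
  3 → (20, 'ac')
  4 → (8, 'adcbbdbcdabaac')
  5 → (18, 'baac')
  6 → (6, 'baadcbbdbcdabaac')
  7 → (5, 'bbaadcbbdbcdabaac')
  8 → (4, 'bbbaadcbbdbcdabaac')
  9 → (11, 'bbdbcdabaac')
  10 → (14, 'bcdabaac')
  11 → (12, 'bdbcdabaac')
  12 → (1, 'beebbbaadcbbdbcdabaac')
  13 → (21, 'c')
  14 → (10, 'cbbdbcdabaac')
  15 → (15, 'cdabaac')
  16 → (16, 'dabaac')
  17 → (13, 'dbcdabaac')
  18 → (0, 'dbeebbbaadcbbdbcdabaac')
  19 → (9, 'dcbbdbcdabaac')
  20 → (3, 'ebbbaadcbbdbcdabaac')
  21 → (2, 'eebbbaadcbbdbcdabaac')

SA = [19, 7, 17, 20, 8, 18, 6, 5, 4, 11, 14, 12, 1, 21, 10, 15, 16, 13, 0, 9, 3, 2]
rank  pair      lcp
   1  s[19:],s[7:]  2  'aa'
   2  s[7:],s[17:]  1  'a'
   3  s[17:],s[20:]  1  'a'
   4  s[20:],s[8:]  1  'a'
   5  s[8:],s[18:]  0  ''
   6  s[18:],s[6:]  3  'baa'
   7  s[6:],s[5:]  1  'b'
   8  s[5:],s[4:]  2  'bb'
   9  s[4:],s[11:]  2  'bb'
  10  s[11:],s[14:]  1  'b'
  11  s[14:],s[12:]  1  'b'
  12  s[12:],s[1:]  1  'b'
  13  s[1:],s[21:]  0  ''
  14  s[21:],s[10:]  1  'c'
  15  s[10:],s[15:]  1  'c'
  16  s[15:],s[16:]  0  ''
  17  s[16:],s[13:]  1  'd'
  18  s[13:],s[0:]  2  'db'
  19  s[0:],s[9:]  1  'd'
  20  s[9:],s[3:]  0  ''
  21  s[3:],s[2:]  1  'e'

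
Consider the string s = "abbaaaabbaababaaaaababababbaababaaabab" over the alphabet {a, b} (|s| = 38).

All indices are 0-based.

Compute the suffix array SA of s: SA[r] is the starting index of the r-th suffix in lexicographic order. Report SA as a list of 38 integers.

sorted suffixes:
  #0 SA[0]=14  'aaaaababababbaababaaabab'
  #1 SA[1]=15  'aaaababababbaababaaabab'
  #2 SA[2]=3  'aaaabbaababaaaaababababbaababaaabab'
  #3 SA[3]=32  'aaabab'
  #4 SA[4]=16  'aaababababbaababaaabab'
  #5 SA[5]=4  'aaabbaababaaaaababababbaababaaabab'
  #6 SA[6]=33  'aabab'
  #7 SA[7]=9  'aababaaaaababababbaababaaabab'
  #8 SA[8]=27  'aababaaabab'
  #9 SA[9]=17  'aababababbaababaaabab'
  #10 SA[10]=5  'aabbaababaaaaababababbaababaaabab'
  #11 SA[11]=36  'ab'
  #12 SA[12]=12  'abaaaaababababbaababaaabab'
  #13 SA[13]=30  'abaaabab'
  #14 SA[14]=34  'abab'
  #15 SA[15]=10  'ababaaaaababababbaababaaabab'
  #16 SA[16]=28  'ababaaabab'
  #17 SA[17]=18  'ababababbaababaaabab'
  #18 SA[18]=20  'abababbaababaaabab'
  #19 SA[19]=22  'ababbaababaaabab'
  #20 SA[20]=0  'abbaaaabbaababaaaaababababbaababaaabab'
  #21 SA[21]=6  'abbaababaaaaababababbaababaaabab'
  #22 SA[22]=24  'abbaababaaabab'
  #23 SA[23]=37  'b'
  #24 SA[24]=13  'baaaaababababbaababaaabab'
  #25 SA[25]=2  'baaaabbaababaaaaababababbaababaaabab'
  #26 SA[26]=31  'baaabab'
  #27 SA[27]=8  'baababaaaaababababbaababaaabab'
  #28 SA[28]=26  'baababaaabab'
  #29 SA[29]=35  'bab'
  #30 SA[30]=11  'babaaaaababababbaababaaabab'
  #31 SA[31]=29  'babaaabab'
  #32 SA[32]=19  'babababbaababaaabab'
  #33 SA[33]=21  'bababbaababaaabab'
  #34 SA[34]=23  'babbaababaaabab'
  #35 SA[35]=1  'bbaaaabbaababaaaaababababbaababaaabab'
  #36 SA[36]=7  'bbaababaaaaababababbaababaaabab'
  #37 SA[37]=25  'bbaababaaabab'

[14, 15, 3, 32, 16, 4, 33, 9, 27, 17, 5, 36, 12, 30, 34, 10, 28, 18, 20, 22, 0, 6, 24, 37, 13, 2, 31, 8, 26, 35, 11, 29, 19, 21, 23, 1, 7, 25]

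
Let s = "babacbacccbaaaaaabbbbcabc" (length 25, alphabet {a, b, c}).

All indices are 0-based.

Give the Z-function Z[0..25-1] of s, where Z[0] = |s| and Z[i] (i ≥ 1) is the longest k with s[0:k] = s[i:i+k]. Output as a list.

[25, 0, 2, 0, 0, 2, 0, 0, 0, 0, 2, 0, 0, 0, 0, 0, 0, 1, 1, 1, 1, 0, 0, 1, 0]

Z[0]=25
i=1: i≥r, start 0; Z[1]=0
i=2: i≥r, start 0; Z[2]=2 grow→box=[2,4)
i=3: min(r-i=1, Z[1]=0)=0; Z[3]=0
i=4: i≥r, start 0; Z[4]=0
i=5: i≥r, start 0; Z[5]=2 grow→box=[5,7)
i=6: min(r-i=1, Z[1]=0)=0; Z[6]=0
i=7: i≥r, start 0; Z[7]=0
i=8: i≥r, start 0; Z[8]=0
i=9: i≥r, start 0; Z[9]=0
i=10: i≥r, start 0; Z[10]=2 grow→box=[10,12)
i=11: min(r-i=1, Z[1]=0)=0; Z[11]=0
i=12: i≥r, start 0; Z[12]=0
i=13: i≥r, start 0; Z[13]=0
i=14: i≥r, start 0; Z[14]=0
i=15: i≥r, start 0; Z[15]=0
i=16: i≥r, start 0; Z[16]=0
i=17: i≥r, start 0; Z[17]=1 grow→box=[17,18)
i=18: i≥r, start 0; Z[18]=1 grow→box=[18,19)
i=19: i≥r, start 0; Z[19]=1 grow→box=[19,20)
i=20: i≥r, start 0; Z[20]=1 grow→box=[20,21)
i=21: i≥r, start 0; Z[21]=0
i=22: i≥r, start 0; Z[22]=0
i=23: i≥r, start 0; Z[23]=1 grow→box=[23,24)
i=24: i≥r, start 0; Z[24]=0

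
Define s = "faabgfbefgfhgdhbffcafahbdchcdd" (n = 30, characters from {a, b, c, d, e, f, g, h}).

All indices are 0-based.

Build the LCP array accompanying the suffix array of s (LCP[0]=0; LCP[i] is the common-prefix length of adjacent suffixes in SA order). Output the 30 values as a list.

rank→(start, suffix):
  0 → (1, 'aabgfbefgfhgdhbffcafahbdchcdd')
  1 → (2, 'abgfbefgfhgdhbffcafahbdchcdd')
  2 → (19, 'afahbdchcdd')
  3 → (21, 'ahbdchcdd')
  4 → (23, 'bdchcdd')
  5 → (6, 'befgfhgdhbffcafahbdchcdd')
  6 → (15, 'bffcafahbdchcdd')
  7 → (3, 'bgfbefgfhgdhbffcafahbdchcdd')
  8 → (18, 'cafahbdchcdd')
  9 → (27, 'cdd')
  10 → (25, 'chcdd')
  11 → (29, 'd')
  12 → (24, 'dchcdd')
  13 → (28, 'dd')
  14 → (13, 'dhbffcafahbdchcdd')
  15 → (7, 'efgfhgdhbffcafahbdchcdd')
  16 → (0, 'faabgfbefgfhgdhbffcafahbdchcdd')
  17 → (20, 'fahbdchcdd')
  18 → (5, 'fbefgfhgdhbffcafahbdchcdd')
  19 → (17, 'fcafahbdchcdd')
  20 → (16, 'ffcafahbdchcdd')
  21 → (8, 'fgfhgdhbffcafahbdchcdd')
  22 → (10, 'fhgdhbffcafahbdchcdd')
  23 → (12, 'gdhbffcafahbdchcdd')
  24 → (4, 'gfbefgfhgdhbffcafahbdchcdd')
  25 → (9, 'gfhgdhbffcafahbdchcdd')
  26 → (22, 'hbdchcdd')
  27 → (14, 'hbffcafahbdchcdd')
  28 → (26, 'hcdd')
  29 → (11, 'hgdhbffcafahbdchcdd')

SA = [1, 2, 19, 21, 23, 6, 15, 3, 18, 27, 25, 29, 24, 28, 13, 7, 0, 20, 5, 17, 16, 8, 10, 12, 4, 9, 22, 14, 26, 11]
i: (SA[i-1],SA[i]) lcp shared
  1: (1,2) 1 'a'
  2: (2,19) 1 'a'
  3: (19,21) 1 'a'
  4: (21,23) 0 ''
  5: (23,6) 1 'b'
  6: (6,15) 1 'b'
  7: (15,3) 1 'b'
  8: (3,18) 0 ''
  9: (18,27) 1 'c'
  10: (27,25) 1 'c'
  11: (25,29) 0 ''
  12: (29,24) 1 'd'
  13: (24,28) 1 'd'
  14: (28,13) 1 'd'
  15: (13,7) 0 ''
  16: (7,0) 0 ''
  17: (0,20) 2 'fa'
  18: (20,5) 1 'f'
  19: (5,17) 1 'f'
  20: (17,16) 1 'f'
  21: (16,8) 1 'f'
  22: (8,10) 1 'f'
  23: (10,12) 0 ''
  24: (12,4) 1 'g'
  25: (4,9) 2 'gf'
  26: (9,22) 0 ''
  27: (22,14) 2 'hb'
  28: (14,26) 1 'h'
  29: (26,11) 1 'h'

[0, 1, 1, 1, 0, 1, 1, 1, 0, 1, 1, 0, 1, 1, 1, 0, 0, 2, 1, 1, 1, 1, 1, 0, 1, 2, 0, 2, 1, 1]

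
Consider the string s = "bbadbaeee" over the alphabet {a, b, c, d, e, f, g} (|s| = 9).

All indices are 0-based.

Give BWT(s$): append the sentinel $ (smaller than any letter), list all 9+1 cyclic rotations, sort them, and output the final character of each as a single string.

rank  rotation    last
    0  $bbadbaeee  e
    1  adbaeee$bb  b
    2  aeee$bbadb  b
    3  badbaeee$b  b
    4  baeee$bbad  d
    5  bbadbaeee$  $
    6  dbaeee$bba  a
    7  e$bbadbaee  e
    8  ee$bbadbae  e
    9  eee$bbadba  a

ebbbd$aeea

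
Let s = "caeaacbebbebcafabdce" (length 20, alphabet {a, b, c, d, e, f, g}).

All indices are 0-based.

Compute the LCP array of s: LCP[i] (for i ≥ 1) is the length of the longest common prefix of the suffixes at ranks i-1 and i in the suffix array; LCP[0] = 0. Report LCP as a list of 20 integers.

sorted suffixes:
  #0 SA[0]=3  'aacbebbebcafabdce'
  #1 SA[1]=15  'abdce'
  #2 SA[2]=4  'acbebbebcafabdce'
  #3 SA[3]=1  'aeaacbebbebcafabdce'
  #4 SA[4]=13  'afabdce'
  #5 SA[5]=8  'bbebcafabdce'
  #6 SA[6]=11  'bcafabdce'
  #7 SA[7]=16  'bdce'
  #8 SA[8]=6  'bebbebcafabdce'
  #9 SA[9]=9  'bebcafabdce'
  #10 SA[10]=0  'caeaacbebbebcafabdce'
  #11 SA[11]=12  'cafabdce'
  #12 SA[12]=5  'cbebbebcafabdce'
  #13 SA[13]=18  'ce'
  #14 SA[14]=17  'dce'
  #15 SA[15]=19  'e'
  #16 SA[16]=2  'eaacbebbebcafabdce'
  #17 SA[17]=7  'ebbebcafabdce'
  #18 SA[18]=10  'ebcafabdce'
  #19 SA[19]=14  'fabdce'

SA = [3, 15, 4, 1, 13, 8, 11, 16, 6, 9, 0, 12, 5, 18, 17, 19, 2, 7, 10, 14]
rank  pair      lcp
   1  s[3:],s[15:]  1  'a'
   2  s[15:],s[4:]  1  'a'
   3  s[4:],s[1:]  1  'a'
   4  s[1:],s[13:]  1  'a'
   5  s[13:],s[8:]  0  ''
   6  s[8:],s[11:]  1  'b'
   7  s[11:],s[16:]  1  'b'
   8  s[16:],s[6:]  1  'b'
   9  s[6:],s[9:]  3  'beb'
  10  s[9:],s[0:]  0  ''
  11  s[0:],s[12:]  2  'ca'
  12  s[12:],s[5:]  1  'c'
  13  s[5:],s[18:]  1  'c'
  14  s[18:],s[17:]  0  ''
  15  s[17:],s[19:]  0  ''
  16  s[19:],s[2:]  1  'e'
  17  s[2:],s[7:]  1  'e'
  18  s[7:],s[10:]  2  'eb'
  19  s[10:],s[14:]  0  ''

[0, 1, 1, 1, 1, 0, 1, 1, 1, 3, 0, 2, 1, 1, 0, 0, 1, 1, 2, 0]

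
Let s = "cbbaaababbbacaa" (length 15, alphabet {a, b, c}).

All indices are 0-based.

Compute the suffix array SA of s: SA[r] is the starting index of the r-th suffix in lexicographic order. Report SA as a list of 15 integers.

[14, 13, 3, 4, 5, 7, 11, 2, 6, 10, 1, 9, 8, 12, 0]

rank | idx | suffix
   0 |  14 | a
   1 |  13 | aa
   2 |   3 | aaababbbacaa
   3 |   4 | aababbbacaa
   4 |   5 | ababbbacaa
   5 |   7 | abbbacaa
   6 |  11 | acaa
   7 |   2 | baaababbbacaa
   8 |   6 | babbbacaa
   9 |  10 | bacaa
  10 |   1 | bbaaababbbacaa
  11 |   9 | bbacaa
  12 |   8 | bbbacaa
  13 |  12 | caa
  14 |   0 | cbbaaababbbacaa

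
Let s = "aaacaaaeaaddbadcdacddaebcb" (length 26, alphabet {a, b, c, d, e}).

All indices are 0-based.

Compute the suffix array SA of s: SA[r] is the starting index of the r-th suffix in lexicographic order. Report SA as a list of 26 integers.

[0, 4, 1, 8, 5, 2, 17, 13, 9, 6, 21, 25, 12, 23, 3, 24, 15, 18, 16, 20, 11, 14, 19, 10, 7, 22]

sorted suffixes:
  #0 SA[0]=0  'aaacaaaeaaddbadcdacddaebcb'
  #1 SA[1]=4  'aaaeaaddbadcdacddaebcb'
  #2 SA[2]=1  'aacaaaeaaddbadcdacddaebcb'
  #3 SA[3]=8  'aaddbadcdacddaebcb'
  #4 SA[4]=5  'aaeaaddbadcdacddaebcb'
  #5 SA[5]=2  'acaaaeaaddbadcdacddaebcb'
  #6 SA[6]=17  'acddaebcb'
  #7 SA[7]=13  'adcdacddaebcb'
  #8 SA[8]=9  'addbadcdacddaebcb'
  #9 SA[9]=6  'aeaaddbadcdacddaebcb'
  #10 SA[10]=21  'aebcb'
  #11 SA[11]=25  'b'
  #12 SA[12]=12  'badcdacddaebcb'
  #13 SA[13]=23  'bcb'
  #14 SA[14]=3  'caaaeaaddbadcdacddaebcb'
  #15 SA[15]=24  'cb'
  #16 SA[16]=15  'cdacddaebcb'
  #17 SA[17]=18  'cddaebcb'
  #18 SA[18]=16  'dacddaebcb'
  #19 SA[19]=20  'daebcb'
  #20 SA[20]=11  'dbadcdacddaebcb'
  #21 SA[21]=14  'dcdacddaebcb'
  #22 SA[22]=19  'ddaebcb'
  #23 SA[23]=10  'ddbadcdacddaebcb'
  #24 SA[24]=7  'eaaddbadcdacddaebcb'
  #25 SA[25]=22  'ebcb'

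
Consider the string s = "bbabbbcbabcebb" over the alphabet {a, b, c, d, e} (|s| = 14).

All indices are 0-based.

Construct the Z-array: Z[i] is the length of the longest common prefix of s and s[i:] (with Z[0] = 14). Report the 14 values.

[14, 1, 0, 2, 2, 1, 0, 1, 0, 1, 0, 0, 2, 1]

Z[0]=14
i=1: outside box; Z[1]=1 grow→box=[1,2)
i=2: outside box; Z[2]=0
i=3: outside box; Z[3]=2 grow→box=[3,5)
i=4: min(r-i=1, Z[1]=1)=1; Z[4]=2 grow→box=[4,6)
i=5: min(r-i=1, Z[1]=1)=1; Z[5]=1
i=6: outside box; Z[6]=0
i=7: outside box; Z[7]=1 grow→box=[7,8)
i=8: outside box; Z[8]=0
i=9: outside box; Z[9]=1 grow→box=[9,10)
i=10: outside box; Z[10]=0
i=11: outside box; Z[11]=0
i=12: outside box; Z[12]=2 grow→box=[12,14)
i=13: min(r-i=1, Z[1]=1)=1; Z[13]=1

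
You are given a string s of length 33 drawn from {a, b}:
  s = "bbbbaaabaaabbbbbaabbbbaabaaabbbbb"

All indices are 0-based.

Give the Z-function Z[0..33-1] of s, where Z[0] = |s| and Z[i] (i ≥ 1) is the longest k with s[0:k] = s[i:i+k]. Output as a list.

Z[0]=33
i=1: i≥r, start 0; Z[1]=3 extend→box=[1,4)
i=2: min(r-i=2, Z[1]=3)=2; Z[2]=2
i=3: min(r-i=1, Z[2]=2)=1; Z[3]=1
i=4: i≥r, start 0; Z[4]=0
i=5: i≥r, start 0; Z[5]=0
i=6: i≥r, start 0; Z[6]=0
i=7: i≥r, start 0; Z[7]=1 extend→box=[7,8)
i=8: i≥r, start 0; Z[8]=0
i=9: i≥r, start 0; Z[9]=0
i=10: i≥r, start 0; Z[10]=0
i=11: i≥r, start 0; Z[11]=4 extend→box=[11,15)
i=12: min(r-i=3, Z[1]=3)=3; Z[12]=6 extend→box=[12,18)
i=13: min(r-i=5, Z[1]=3)=3; Z[13]=3
i=14: min(r-i=4, Z[2]=2)=2; Z[14]=2
i=15: min(r-i=3, Z[3]=1)=1; Z[15]=1
i=16: min(r-i=2, Z[4]=0)=0; Z[16]=0
i=17: min(r-i=1, Z[5]=0)=0; Z[17]=0
i=18: i≥r, start 0; Z[18]=6 extend→box=[18,24)
i=19: min(r-i=5, Z[1]=3)=3; Z[19]=3
i=20: min(r-i=4, Z[2]=2)=2; Z[20]=2
i=21: min(r-i=3, Z[3]=1)=1; Z[21]=1
i=22: min(r-i=2, Z[4]=0)=0; Z[22]=0
i=23: min(r-i=1, Z[5]=0)=0; Z[23]=0
i=24: i≥r, start 0; Z[24]=1 extend→box=[24,25)
i=25: i≥r, start 0; Z[25]=0
i=26: i≥r, start 0; Z[26]=0
i=27: i≥r, start 0; Z[27]=0
i=28: i≥r, start 0; Z[28]=4 extend→box=[28,32)
i=29: min(r-i=3, Z[1]=3)=3; Z[29]=4 extend→box=[29,33)
i=30: min(r-i=3, Z[1]=3)=3; Z[30]=3
i=31: min(r-i=2, Z[2]=2)=2; Z[31]=2
i=32: min(r-i=1, Z[3]=1)=1; Z[32]=1

[33, 3, 2, 1, 0, 0, 0, 1, 0, 0, 0, 4, 6, 3, 2, 1, 0, 0, 6, 3, 2, 1, 0, 0, 1, 0, 0, 0, 4, 4, 3, 2, 1]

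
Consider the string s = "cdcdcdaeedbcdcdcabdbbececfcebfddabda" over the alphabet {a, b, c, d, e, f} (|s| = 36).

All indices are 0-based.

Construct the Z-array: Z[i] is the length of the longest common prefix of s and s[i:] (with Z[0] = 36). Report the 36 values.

[36, 0, 4, 0, 2, 0, 0, 0, 0, 0, 0, 5, 0, 3, 0, 1, 0, 0, 0, 0, 0, 0, 1, 0, 1, 0, 1, 0, 0, 0, 0, 0, 0, 0, 0, 0]

Z[0]=36
i=1: i≥r, start 0; Z[1]=0
i=2: i≥r, start 0; Z[2]=4 scan→box=[2,6)
i=3: min(r-i=3, Z[1]=0)=0; Z[3]=0
i=4: min(r-i=2, Z[2]=4)=2; Z[4]=2
i=5: min(r-i=1, Z[3]=0)=0; Z[5]=0
i=6: i≥r, start 0; Z[6]=0
i=7: i≥r, start 0; Z[7]=0
i=8: i≥r, start 0; Z[8]=0
i=9: i≥r, start 0; Z[9]=0
i=10: i≥r, start 0; Z[10]=0
i=11: i≥r, start 0; Z[11]=5 scan→box=[11,16)
i=12: min(r-i=4, Z[1]=0)=0; Z[12]=0
i=13: min(r-i=3, Z[2]=4)=3; Z[13]=3
i=14: min(r-i=2, Z[3]=0)=0; Z[14]=0
i=15: min(r-i=1, Z[4]=2)=1; Z[15]=1
i=16: i≥r, start 0; Z[16]=0
i=17: i≥r, start 0; Z[17]=0
i=18: i≥r, start 0; Z[18]=0
i=19: i≥r, start 0; Z[19]=0
i=20: i≥r, start 0; Z[20]=0
i=21: i≥r, start 0; Z[21]=0
i=22: i≥r, start 0; Z[22]=1 scan→box=[22,23)
i=23: i≥r, start 0; Z[23]=0
i=24: i≥r, start 0; Z[24]=1 scan→box=[24,25)
i=25: i≥r, start 0; Z[25]=0
i=26: i≥r, start 0; Z[26]=1 scan→box=[26,27)
i=27: i≥r, start 0; Z[27]=0
i=28: i≥r, start 0; Z[28]=0
i=29: i≥r, start 0; Z[29]=0
i=30: i≥r, start 0; Z[30]=0
i=31: i≥r, start 0; Z[31]=0
i=32: i≥r, start 0; Z[32]=0
i=33: i≥r, start 0; Z[33]=0
i=34: i≥r, start 0; Z[34]=0
i=35: i≥r, start 0; Z[35]=0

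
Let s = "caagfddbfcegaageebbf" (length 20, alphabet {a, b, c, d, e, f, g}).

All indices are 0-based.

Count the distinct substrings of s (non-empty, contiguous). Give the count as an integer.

193

rank | idx | suffix
   0 |  12 | aageebbf
   1 |   1 | aagfddbfcegaageebbf
   2 |  13 | ageebbf
   3 |   2 | agfddbfcegaageebbf
   4 |  17 | bbf
   5 |  18 | bf
   6 |   7 | bfcegaageebbf
   7 |   0 | caagfddbfcegaageebbf
   8 |   9 | cegaageebbf
   9 |   6 | dbfcegaageebbf
  10 |   5 | ddbfcegaageebbf
  11 |  16 | ebbf
  12 |  15 | eebbf
  13 |  10 | egaageebbf
  14 |  19 | f
  15 |   8 | fcegaageebbf
  16 |   4 | fddbfcegaageebbf
  17 |  11 | gaageebbf
  18 |  14 | geebbf
  19 |   3 | gfddbfcegaageebbf

SA = [12, 1, 13, 2, 17, 18, 7, 0, 9, 6, 5, 16, 15, 10, 19, 8, 4, 11, 14, 3]
[i] adj suffixes → lcp
  [1] 12/1 → 3 ('aag')
  [2] 1/13 → 1 ('a')
  [3] 13/2 → 2 ('ag')
  [4] 2/17 → 0 ('')
  [5] 17/18 → 1 ('b')
  [6] 18/7 → 2 ('bf')
  [7] 7/0 → 0 ('')
  [8] 0/9 → 1 ('c')
  [9] 9/6 → 0 ('')
  [10] 6/5 → 1 ('d')
  [11] 5/16 → 0 ('')
  [12] 16/15 → 1 ('e')
  [13] 15/10 → 1 ('e')
  [14] 10/19 → 0 ('')
  [15] 19/8 → 1 ('f')
  [16] 8/4 → 1 ('f')
  [17] 4/11 → 0 ('')
  [18] 11/14 → 1 ('g')
  [19] 14/3 → 1 ('g')

n(n+1)/2 = 20·21/2 = 210
Σ LCP = 0 + 3 + 1 + 2 + 0 + 1 + 2 + 0 + 1 + 0 + 1 + 0 + 1 + 1 + 0 + 1 + 1 + 0 + 1 + 1 = 17
distinct = 210 − 17 = 193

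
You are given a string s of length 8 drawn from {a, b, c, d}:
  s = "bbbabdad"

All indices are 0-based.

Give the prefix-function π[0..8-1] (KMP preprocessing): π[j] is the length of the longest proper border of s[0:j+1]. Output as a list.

π[0] = 0
j=1 s[j]='b': π[1]=1 (border 'b')
j=2 s[j]='b': π[2]=2 (border 'bb')
j=3 s[j]='a': k: 2→1→0; π[3]=0 (border '')
j=4 s[j]='b': π[4]=1 (border 'b')
j=5 s[j]='d': k: 1→0; π[5]=0 (border '')
j=6 s[j]='a': π[6]=0 (border '')
j=7 s[j]='d': π[7]=0 (border '')

[0, 1, 2, 0, 1, 0, 0, 0]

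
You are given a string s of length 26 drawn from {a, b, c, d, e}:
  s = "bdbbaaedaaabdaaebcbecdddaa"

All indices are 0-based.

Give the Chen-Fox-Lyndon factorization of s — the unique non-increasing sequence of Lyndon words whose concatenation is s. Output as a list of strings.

emit factor 1: 'bd' (i=0, period=2)
emit factor 2: 'b' (i=2, period=1)
emit factor 3: 'b' (i=3, period=1)
emit factor 4: 'aaed' (i=4, period=4)
emit factor 5: 'aaabdaaebcbecddd' (i=8, period=16)
emit factor 6: 'a' (i=24, period=1)
emit factor 7: 'a' (i=25, period=1)

["bd", "b", "b", "aaed", "aaabdaaebcbecddd", "a", "a"]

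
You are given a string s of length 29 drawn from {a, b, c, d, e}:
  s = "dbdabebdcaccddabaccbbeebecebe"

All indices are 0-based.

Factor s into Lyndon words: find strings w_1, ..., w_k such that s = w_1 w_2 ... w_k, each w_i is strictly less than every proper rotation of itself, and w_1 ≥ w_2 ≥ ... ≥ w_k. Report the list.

["d", "bd", "abebdcaccdd", "abaccbbeebecebe"]

emit factor 1: 'd' (i=0, period=1)
emit factor 2: 'bd' (i=1, period=2)
emit factor 3: 'abebdcaccdd' (i=3, period=11)
emit factor 4: 'abaccbbeebecebe' (i=14, period=15)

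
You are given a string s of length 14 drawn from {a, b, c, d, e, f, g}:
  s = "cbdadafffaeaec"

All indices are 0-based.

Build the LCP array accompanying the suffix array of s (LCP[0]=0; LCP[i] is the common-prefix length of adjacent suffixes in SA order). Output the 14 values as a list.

rank→(start, suffix):
  0 → (3, 'adafffaeaec')
  1 → (9, 'aeaec')
  2 → (11, 'aec')
  3 → (5, 'afffaeaec')
  4 → (1, 'bdadafffaeaec')
  5 → (13, 'c')
  6 → (0, 'cbdadafffaeaec')
  7 → (2, 'dadafffaeaec')
  8 → (4, 'dafffaeaec')
  9 → (10, 'eaec')
  10 → (12, 'ec')
  11 → (8, 'faeaec')
  12 → (7, 'ffaeaec')
  13 → (6, 'fffaeaec')

SA = [3, 9, 11, 5, 1, 13, 0, 2, 4, 10, 12, 8, 7, 6]
[i] adj suffixes → lcp
  [1] 3/9 → 1 ('a')
  [2] 9/11 → 2 ('ae')
  [3] 11/5 → 1 ('a')
  [4] 5/1 → 0 ('')
  [5] 1/13 → 0 ('')
  [6] 13/0 → 1 ('c')
  [7] 0/2 → 0 ('')
  [8] 2/4 → 2 ('da')
  [9] 4/10 → 0 ('')
  [10] 10/12 → 1 ('e')
  [11] 12/8 → 0 ('')
  [12] 8/7 → 1 ('f')
  [13] 7/6 → 2 ('ff')

[0, 1, 2, 1, 0, 0, 1, 0, 2, 0, 1, 0, 1, 2]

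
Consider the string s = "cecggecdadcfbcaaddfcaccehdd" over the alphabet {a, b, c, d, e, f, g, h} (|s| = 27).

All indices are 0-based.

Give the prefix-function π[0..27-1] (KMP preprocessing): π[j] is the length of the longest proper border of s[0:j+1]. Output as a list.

[0, 0, 1, 0, 0, 0, 1, 0, 0, 0, 1, 0, 0, 1, 0, 0, 0, 0, 0, 1, 0, 1, 1, 2, 0, 0, 0]

π[0] = 0
j=1 s[j]='e': π[1]=0 (border '')
j=2 s[j]='c': π[2]=1 (border 'c')
j=3 s[j]='g': k: 1→0; π[3]=0 (border '')
j=4 s[j]='g': π[4]=0 (border '')
j=5 s[j]='e': π[5]=0 (border '')
j=6 s[j]='c': π[6]=1 (border 'c')
j=7 s[j]='d': k: 1→0; π[7]=0 (border '')
j=8 s[j]='a': π[8]=0 (border '')
j=9 s[j]='d': π[9]=0 (border '')
j=10 s[j]='c': π[10]=1 (border 'c')
j=11 s[j]='f': k: 1→0; π[11]=0 (border '')
j=12 s[j]='b': π[12]=0 (border '')
j=13 s[j]='c': π[13]=1 (border 'c')
j=14 s[j]='a': k: 1→0; π[14]=0 (border '')
j=15 s[j]='a': π[15]=0 (border '')
j=16 s[j]='d': π[16]=0 (border '')
j=17 s[j]='d': π[17]=0 (border '')
j=18 s[j]='f': π[18]=0 (border '')
j=19 s[j]='c': π[19]=1 (border 'c')
j=20 s[j]='a': k: 1→0; π[20]=0 (border '')
j=21 s[j]='c': π[21]=1 (border 'c')
j=22 s[j]='c': k: 1→0; π[22]=1 (border 'c')
j=23 s[j]='e': π[23]=2 (border 'ce')
j=24 s[j]='h': k: 2→0; π[24]=0 (border '')
j=25 s[j]='d': π[25]=0 (border '')
j=26 s[j]='d': π[26]=0 (border '')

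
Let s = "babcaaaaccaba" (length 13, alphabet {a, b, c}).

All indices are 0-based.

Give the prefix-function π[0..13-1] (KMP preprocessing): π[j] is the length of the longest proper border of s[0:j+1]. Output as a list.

[0, 0, 1, 0, 0, 0, 0, 0, 0, 0, 0, 1, 2]

π[0] = 0
j=1 s[j]='a': π[1]=0 (border '')
j=2 s[j]='b': π[2]=1 (border 'b')
j=3 s[j]='c': k: 1→0; π[3]=0 (border '')
j=4 s[j]='a': π[4]=0 (border '')
j=5 s[j]='a': π[5]=0 (border '')
j=6 s[j]='a': π[6]=0 (border '')
j=7 s[j]='a': π[7]=0 (border '')
j=8 s[j]='c': π[8]=0 (border '')
j=9 s[j]='c': π[9]=0 (border '')
j=10 s[j]='a': π[10]=0 (border '')
j=11 s[j]='b': π[11]=1 (border 'b')
j=12 s[j]='a': π[12]=2 (border 'ba')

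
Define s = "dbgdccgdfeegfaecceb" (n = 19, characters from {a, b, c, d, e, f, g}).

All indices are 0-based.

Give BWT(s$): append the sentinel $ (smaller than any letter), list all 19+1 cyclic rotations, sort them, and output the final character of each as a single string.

rank  rotation              last
    0  $dbgdccgdfeegfaecceb  b
    1  aecceb$dbgdccgdfeegf  f
    2  b$dbgdccgdfeegfaecce  e
    3  bgdccgdfeegfaecceb$d  d
    4  cceb$dbgdccgdfeegfae  e
    5  ccgdfeegfaecceb$dbgd  d
    6  ceb$dbgdccgdfeegfaec  c
    7  cgdfeegfaecceb$dbgdc  c
    8  dbgdccgdfeegfaecceb$  $
    9  dccgdfeegfaecceb$dbg  g
   10  dfeegfaecceb$dbgdccg  g
   11  eb$dbgdccgdfeegfaecc  c
   12  ecceb$dbgdccgdfeegfa  a
   13  eegfaecceb$dbgdccgdf  f
   14  egfaecceb$dbgdccgdfe  e
   15  faecceb$dbgdccgdfeeg  g
   16  feegfaecceb$dbgdccgd  d
   17  gdccgdfeegfaecceb$db  b
   18  gdfeegfaecceb$dbgdcc  c
   19  gfaecceb$dbgdccgdfee  e

bfededcc$ggcafegdbce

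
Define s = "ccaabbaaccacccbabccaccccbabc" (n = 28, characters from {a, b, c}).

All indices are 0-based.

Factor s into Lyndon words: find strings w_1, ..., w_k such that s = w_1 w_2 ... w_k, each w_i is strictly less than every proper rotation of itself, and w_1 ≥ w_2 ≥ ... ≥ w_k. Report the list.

["c", "c", "aabbaaccacccbabccaccccbabc"]

emit factor 1: 'c' (i=0, period=1)
emit factor 2: 'c' (i=1, period=1)
emit factor 3: 'aabbaaccacccbabccaccccbabc' (i=2, period=26)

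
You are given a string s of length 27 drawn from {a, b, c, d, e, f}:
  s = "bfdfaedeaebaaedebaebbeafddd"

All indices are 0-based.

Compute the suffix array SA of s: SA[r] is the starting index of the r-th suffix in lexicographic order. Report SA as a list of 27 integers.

rank→(start, suffix):
  0 → (11, 'aaedebaebbeafddd')
  1 → (8, 'aebaaedebaebbeafddd')
  2 → (17, 'aebbeafddd')
  3 → (4, 'aedeaebaaedebaebbeafddd')
  4 → (12, 'aedebaebbeafddd')
  5 → (22, 'afddd')
  6 → (10, 'baaedebaebbeafddd')
  7 → (16, 'baebbeafddd')
  8 → (19, 'bbeafddd')
  9 → (20, 'beafddd')
  10 → (0, 'bfdfaedeaebaaedebaebbeafddd')
  11 → (26, 'd')
  12 → (25, 'dd')
  13 → (24, 'ddd')
  14 → (6, 'deaebaaedebaebbeafddd')
  15 → (14, 'debaebbeafddd')
  16 → (2, 'dfaedeaebaaedebaebbeafddd')
  17 → (7, 'eaebaaedebaebbeafddd')
  18 → (21, 'eafddd')
  19 → (9, 'ebaaedebaebbeafddd')
  20 → (15, 'ebaebbeafddd')
  21 → (18, 'ebbeafddd')
  22 → (5, 'edeaebaaedebaebbeafddd')
  23 → (13, 'edebaebbeafddd')
  24 → (3, 'faedeaebaaedebaebbeafddd')
  25 → (23, 'fddd')
  26 → (1, 'fdfaedeaebaaedebaebbeafddd')

[11, 8, 17, 4, 12, 22, 10, 16, 19, 20, 0, 26, 25, 24, 6, 14, 2, 7, 21, 9, 15, 18, 5, 13, 3, 23, 1]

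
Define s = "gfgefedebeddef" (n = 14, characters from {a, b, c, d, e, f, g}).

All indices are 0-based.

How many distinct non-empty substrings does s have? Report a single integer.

93

rank→(start, suffix):
  0 → (8, 'beddef')
  1 → (10, 'ddef')
  2 → (6, 'debeddef')
  3 → (11, 'def')
  4 → (7, 'ebeddef')
  5 → (9, 'eddef')
  6 → (5, 'edebeddef')
  7 → (12, 'ef')
  8 → (3, 'efedebeddef')
  9 → (13, 'f')
  10 → (4, 'fedebeddef')
  11 → (1, 'fgefedebeddef')
  12 → (2, 'gefedebeddef')
  13 → (0, 'gfgefedebeddef')

SA = [8, 10, 6, 11, 7, 9, 5, 12, 3, 13, 4, 1, 2, 0]
[i] adj suffixes → lcp
  [1] 8/10 → 0 ('')
  [2] 10/6 → 1 ('d')
  [3] 6/11 → 2 ('de')
  [4] 11/7 → 0 ('')
  [5] 7/9 → 1 ('e')
  [6] 9/5 → 2 ('ed')
  [7] 5/12 → 1 ('e')
  [8] 12/3 → 2 ('ef')
  [9] 3/13 → 0 ('')
  [10] 13/4 → 1 ('f')
  [11] 4/1 → 1 ('f')
  [12] 1/2 → 0 ('')
  [13] 2/0 → 1 ('g')

n(n+1)/2 = 14·15/2 = 105
Σ LCP = 0 + 0 + 1 + 2 + 0 + 1 + 2 + 1 + 2 + 0 + 1 + 1 + 0 + 1 = 12
distinct = 105 − 12 = 93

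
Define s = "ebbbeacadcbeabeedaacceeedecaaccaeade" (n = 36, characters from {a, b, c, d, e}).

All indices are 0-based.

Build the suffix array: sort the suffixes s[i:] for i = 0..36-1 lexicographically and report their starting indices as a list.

[27, 17, 12, 5, 28, 18, 7, 33, 31, 1, 2, 10, 3, 13, 26, 6, 30, 9, 29, 19, 20, 16, 8, 34, 24, 35, 11, 4, 32, 0, 25, 15, 23, 14, 22, 21]

sorted suffixes:
  #0 SA[0]=27  'aaccaeade'
  #1 SA[1]=17  'aacceeedecaaccaeade'
  #2 SA[2]=12  'abeedaacceeedecaaccaeade'
  #3 SA[3]=5  'acadcbeabeedaacceeedecaaccaeade'
  #4 SA[4]=28  'accaeade'
  #5 SA[5]=18  'acceeedecaaccaeade'
  #6 SA[6]=7  'adcbeabeedaacceeedecaaccaeade'
  #7 SA[7]=33  'ade'
  #8 SA[8]=31  'aeade'
  #9 SA[9]=1  'bbbeacadcbeabeedaacceeedecaaccaeade'
  #10 SA[10]=2  'bbeacadcbeabeedaacceeedecaaccaeade'
  #11 SA[11]=10  'beabeedaacceeedecaaccaeade'
  #12 SA[12]=3  'beacadcbeabeedaacceeedecaaccaeade'
  #13 SA[13]=13  'beedaacceeedecaaccaeade'
  #14 SA[14]=26  'caaccaeade'
  #15 SA[15]=6  'cadcbeabeedaacceeedecaaccaeade'
  #16 SA[16]=30  'caeade'
  #17 SA[17]=9  'cbeabeedaacceeedecaaccaeade'
  #18 SA[18]=29  'ccaeade'
  #19 SA[19]=19  'cceeedecaaccaeade'
  #20 SA[20]=20  'ceeedecaaccaeade'
  #21 SA[21]=16  'daacceeedecaaccaeade'
  #22 SA[22]=8  'dcbeabeedaacceeedecaaccaeade'
  #23 SA[23]=34  'de'
  #24 SA[24]=24  'decaaccaeade'
  #25 SA[25]=35  'e'
  #26 SA[26]=11  'eabeedaacceeedecaaccaeade'
  #27 SA[27]=4  'eacadcbeabeedaacceeedecaaccaeade'
  #28 SA[28]=32  'eade'
  #29 SA[29]=0  'ebbbeacadcbeabeedaacceeedecaaccaeade'
  #30 SA[30]=25  'ecaaccaeade'
  #31 SA[31]=15  'edaacceeedecaaccaeade'
  #32 SA[32]=23  'edecaaccaeade'
  #33 SA[33]=14  'eedaacceeedecaaccaeade'
  #34 SA[34]=22  'eedecaaccaeade'
  #35 SA[35]=21  'eeedecaaccaeade'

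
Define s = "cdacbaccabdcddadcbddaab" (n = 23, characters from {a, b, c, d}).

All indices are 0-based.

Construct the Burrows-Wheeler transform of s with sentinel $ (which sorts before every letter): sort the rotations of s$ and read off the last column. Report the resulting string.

bdacdbdacaccada$ddcdabbc

rank  rotation                  last
    0  $cdacbaccabdcddadcbddaab  b
    1  aab$cdacbaccabdcddadcbdd  d
    2  ab$cdacbaccabdcddadcbdda  a
    3  abdcddadcbddaab$cdacbacc  c
    4  acbaccabdcddadcbddaab$cd  d
    5  accabdcddadcbddaab$cdacb  b
    6  adcbddaab$cdacbaccabdcdd  d
    7  b$cdacbaccabdcddadcbddaa  a
    8  baccabdcddadcbddaab$cdac  c
    9  bdcddadcbddaab$cdacbacca  a
   10  bddaab$cdacbaccabdcddadc  c
   11  cabdcddadcbddaab$cdacbac  c
   12  cbaccabdcddadcbddaab$cda  a
   13  cbddaab$cdacbaccabdcddad  d
   14  ccabdcddadcbddaab$cdacba  a
   15  cdacbaccabdcddadcbddaab$  $
   16  cddadcbddaab$cdacbaccabd  d
   17  daab$cdacbaccabdcddadcbd  d
   18  dacbaccabdcddadcbddaab$c  c
   19  dadcbddaab$cdacbaccabdcd  d
   20  dcbddaab$cdacbaccabdcdda  a
   21  dcddadcbddaab$cdacbaccab  b
   22  ddaab$cdacbaccabdcddadcb  b
   23  ddadcbddaab$cdacbaccabdc  c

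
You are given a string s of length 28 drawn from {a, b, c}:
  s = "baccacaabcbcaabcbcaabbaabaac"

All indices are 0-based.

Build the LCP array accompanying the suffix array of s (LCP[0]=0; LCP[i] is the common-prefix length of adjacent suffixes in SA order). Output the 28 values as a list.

rank | idx | suffix
   0 |  22 | aabaac
   1 |  18 | aabbaabaac
   2 |  12 | aabcbcaabbaabaac
   3 |   6 | aabcbcaabcbcaabbaabaac
   4 |  25 | aac
   5 |  23 | abaac
   6 |  19 | abbaabaac
   7 |  13 | abcbcaabbaabaac
   8 |   7 | abcbcaabcbcaabbaabaac
   9 |  26 | ac
  10 |   4 | acaabcbcaabcbcaabbaabaac
  11 |   1 | accacaabcbcaabcbcaabbaabaac
  12 |  21 | baabaac
  13 |  24 | baac
  14 |   0 | baccacaabcbcaabcbcaabbaabaac
  15 |  20 | bbaabaac
  16 |  16 | bcaabbaabaac
  17 |  10 | bcaabcbcaabbaabaac
  18 |  14 | bcbcaabbaabaac
  19 |   8 | bcbcaabcbcaabbaabaac
  20 |  27 | c
  21 |  17 | caabbaabaac
  22 |  11 | caabcbcaabbaabaac
  23 |   5 | caabcbcaabcbcaabbaabaac
  24 |   3 | cacaabcbcaabcbcaabbaabaac
  25 |  15 | cbcaabbaabaac
  26 |   9 | cbcaabcbcaabbaabaac
  27 |   2 | ccacaabcbcaabcbcaabbaabaac

SA = [22, 18, 12, 6, 25, 23, 19, 13, 7, 26, 4, 1, 21, 24, 0, 20, 16, 10, 14, 8, 27, 17, 11, 5, 3, 15, 9, 2]
rank  pair      lcp
   1  s[22:],s[18:]  3  'aab'
   2  s[18:],s[12:]  3  'aab'
   3  s[12:],s[6:]  9  'aabcbcaab'
   4  s[6:],s[25:]  2  'aa'
   5  s[25:],s[23:]  1  'a'
   6  s[23:],s[19:]  2  'ab'
   7  s[19:],s[13:]  2  'ab'
   8  s[13:],s[7:]  8  'abcbcaab'
   9  s[7:],s[26:]  1  'a'
  10  s[26:],s[4:]  2  'ac'
  11  s[4:],s[1:]  2  'ac'
  12  s[1:],s[21:]  0  ''
  13  s[21:],s[24:]  3  'baa'
  14  s[24:],s[0:]  2  'ba'
  15  s[0:],s[20:]  1  'b'
  16  s[20:],s[16:]  1  'b'
  17  s[16:],s[10:]  5  'bcaab'
  18  s[10:],s[14:]  2  'bc'
  19  s[14:],s[8:]  7  'bcbcaab'
  20  s[8:],s[27:]  0  ''
  21  s[27:],s[17:]  1  'c'
  22  s[17:],s[11:]  4  'caab'
  23  s[11:],s[5:]  10  'caabcbcaab'
  24  s[5:],s[3:]  2  'ca'
  25  s[3:],s[15:]  1  'c'
  26  s[15:],s[9:]  6  'cbcaab'
  27  s[9:],s[2:]  1  'c'

[0, 3, 3, 9, 2, 1, 2, 2, 8, 1, 2, 2, 0, 3, 2, 1, 1, 5, 2, 7, 0, 1, 4, 10, 2, 1, 6, 1]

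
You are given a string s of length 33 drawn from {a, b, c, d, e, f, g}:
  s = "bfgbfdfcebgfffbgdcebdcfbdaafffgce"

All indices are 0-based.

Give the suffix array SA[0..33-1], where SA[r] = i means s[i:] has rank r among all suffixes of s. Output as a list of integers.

[25, 26, 23, 19, 3, 0, 14, 9, 31, 17, 7, 21, 24, 16, 20, 5, 32, 18, 8, 22, 13, 6, 4, 12, 11, 27, 28, 1, 29, 2, 30, 15, 10]

rank→(start, suffix):
  0 → (25, 'aafffgce')
  1 → (26, 'afffgce')
  2 → (23, 'bdaafffgce')
  3 → (19, 'bdcfbdaafffgce')
  4 → (3, 'bfdfcebgfffbgdcebdcfbdaafffgce')
  5 → (0, 'bfgbfdfcebgfffbgdcebdcfbdaafffgce')
  6 → (14, 'bgdcebdcfbdaafffgce')
  7 → (9, 'bgfffbgdcebdcfbdaafffgce')
  8 → (31, 'ce')
  9 → (17, 'cebdcfbdaafffgce')
  10 → (7, 'cebgfffbgdcebdcfbdaafffgce')
  11 → (21, 'cfbdaafffgce')
  12 → (24, 'daafffgce')
  13 → (16, 'dcebdcfbdaafffgce')
  14 → (20, 'dcfbdaafffgce')
  15 → (5, 'dfcebgfffbgdcebdcfbdaafffgce')
  16 → (32, 'e')
  17 → (18, 'ebdcfbdaafffgce')
  18 → (8, 'ebgfffbgdcebdcfbdaafffgce')
  19 → (22, 'fbdaafffgce')
  20 → (13, 'fbgdcebdcfbdaafffgce')
  21 → (6, 'fcebgfffbgdcebdcfbdaafffgce')
  22 → (4, 'fdfcebgfffbgdcebdcfbdaafffgce')
  23 → (12, 'ffbgdcebdcfbdaafffgce')
  24 → (11, 'fffbgdcebdcfbdaafffgce')
  25 → (27, 'fffgce')
  26 → (28, 'ffgce')
  27 → (1, 'fgbfdfcebgfffbgdcebdcfbdaafffgce')
  28 → (29, 'fgce')
  29 → (2, 'gbfdfcebgfffbgdcebdcfbdaafffgce')
  30 → (30, 'gce')
  31 → (15, 'gdcebdcfbdaafffgce')
  32 → (10, 'gfffbgdcebdcfbdaafffgce')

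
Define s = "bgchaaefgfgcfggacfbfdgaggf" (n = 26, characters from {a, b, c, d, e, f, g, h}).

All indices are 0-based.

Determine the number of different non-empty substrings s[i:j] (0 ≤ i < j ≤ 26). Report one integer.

326

sorted suffixes:
  #0 SA[0]=4  'aaefgfgcfggacfbfdgaggf'
  #1 SA[1]=15  'acfbfdgaggf'
  #2 SA[2]=5  'aefgfgcfggacfbfdgaggf'
  #3 SA[3]=22  'aggf'
  #4 SA[4]=18  'bfdgaggf'
  #5 SA[5]=0  'bgchaaefgfgcfggacfbfdgaggf'
  #6 SA[6]=16  'cfbfdgaggf'
  #7 SA[7]=11  'cfggacfbfdgaggf'
  #8 SA[8]=2  'chaaefgfgcfggacfbfdgaggf'
  #9 SA[9]=20  'dgaggf'
  #10 SA[10]=6  'efgfgcfggacfbfdgaggf'
  #11 SA[11]=25  'f'
  #12 SA[12]=17  'fbfdgaggf'
  #13 SA[13]=19  'fdgaggf'
  #14 SA[14]=9  'fgcfggacfbfdgaggf'
  #15 SA[15]=7  'fgfgcfggacfbfdgaggf'
  #16 SA[16]=12  'fggacfbfdgaggf'
  #17 SA[17]=14  'gacfbfdgaggf'
  #18 SA[18]=21  'gaggf'
  #19 SA[19]=10  'gcfggacfbfdgaggf'
  #20 SA[20]=1  'gchaaefgfgcfggacfbfdgaggf'
  #21 SA[21]=24  'gf'
  #22 SA[22]=8  'gfgcfggacfbfdgaggf'
  #23 SA[23]=13  'ggacfbfdgaggf'
  #24 SA[24]=23  'ggf'
  #25 SA[25]=3  'haaefgfgcfggacfbfdgaggf'

SA = [4, 15, 5, 22, 18, 0, 16, 11, 2, 20, 6, 25, 17, 19, 9, 7, 12, 14, 21, 10, 1, 24, 8, 13, 23, 3]
[i] adj suffixes → lcp
  [1] 4/15 → 1 ('a')
  [2] 15/5 → 1 ('a')
  [3] 5/22 → 1 ('a')
  [4] 22/18 → 0 ('')
  [5] 18/0 → 1 ('b')
  [6] 0/16 → 0 ('')
  [7] 16/11 → 2 ('cf')
  [8] 11/2 → 1 ('c')
  [9] 2/20 → 0 ('')
  [10] 20/6 → 0 ('')
  [11] 6/25 → 0 ('')
  [12] 25/17 → 1 ('f')
  [13] 17/19 → 1 ('f')
  [14] 19/9 → 1 ('f')
  [15] 9/7 → 2 ('fg')
  [16] 7/12 → 2 ('fg')
  [17] 12/14 → 0 ('')
  [18] 14/21 → 2 ('ga')
  [19] 21/10 → 1 ('g')
  [20] 10/1 → 2 ('gc')
  [21] 1/24 → 1 ('g')
  [22] 24/8 → 2 ('gf')
  [23] 8/13 → 1 ('g')
  [24] 13/23 → 2 ('gg')
  [25] 23/3 → 0 ('')

n(n+1)/2 = 26·27/2 = 351
Σ LCP = 0 + 1 + 1 + 1 + 0 + 1 + 0 + 2 + 1 + 0 + 0 + 0 + 1 + 1 + 1 + 2 + 2 + 0 + 2 + 1 + 2 + 1 + 2 + 1 + 2 + 0 = 25
distinct = 351 − 25 = 326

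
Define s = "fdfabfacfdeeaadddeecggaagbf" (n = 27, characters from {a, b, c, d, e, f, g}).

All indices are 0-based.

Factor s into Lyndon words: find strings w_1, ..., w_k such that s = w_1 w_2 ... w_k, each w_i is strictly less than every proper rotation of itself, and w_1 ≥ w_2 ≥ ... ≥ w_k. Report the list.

["f", "df", "abfacfdee", "aadddeecggaagbf"]

emit factor 1: 'f' (i=0, period=1)
emit factor 2: 'df' (i=1, period=2)
emit factor 3: 'abfacfdee' (i=3, period=9)
emit factor 4: 'aadddeecggaagbf' (i=12, period=15)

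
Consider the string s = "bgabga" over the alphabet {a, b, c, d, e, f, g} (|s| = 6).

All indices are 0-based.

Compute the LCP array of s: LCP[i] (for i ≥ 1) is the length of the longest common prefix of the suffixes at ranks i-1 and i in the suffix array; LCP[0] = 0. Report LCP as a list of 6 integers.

[0, 1, 0, 3, 0, 2]

rank | idx | suffix
   0 |   5 | a
   1 |   2 | abga
   2 |   3 | bga
   3 |   0 | bgabga
   4 |   4 | ga
   5 |   1 | gabga

SA = [5, 2, 3, 0, 4, 1]
[i] adj suffixes → lcp
  [1] 5/2 → 1 ('a')
  [2] 2/3 → 0 ('')
  [3] 3/0 → 3 ('bga')
  [4] 0/4 → 0 ('')
  [5] 4/1 → 2 ('ga')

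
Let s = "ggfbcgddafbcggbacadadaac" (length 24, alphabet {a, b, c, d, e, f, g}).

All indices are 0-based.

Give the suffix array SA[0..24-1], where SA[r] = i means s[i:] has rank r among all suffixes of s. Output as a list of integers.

rank→(start, suffix):
  0 → (21, 'aac')
  1 → (22, 'ac')
  2 → (15, 'acadadaac')
  3 → (19, 'adaac')
  4 → (17, 'adadaac')
  5 → (8, 'afbcggbacadadaac')
  6 → (14, 'bacadadaac')
  7 → (3, 'bcgddafbcggbacadadaac')
  8 → (10, 'bcggbacadadaac')
  9 → (23, 'c')
  10 → (16, 'cadadaac')
  11 → (4, 'cgddafbcggbacadadaac')
  12 → (11, 'cggbacadadaac')
  13 → (20, 'daac')
  14 → (18, 'dadaac')
  15 → (7, 'dafbcggbacadadaac')
  16 → (6, 'ddafbcggbacadadaac')
  17 → (2, 'fbcgddafbcggbacadadaac')
  18 → (9, 'fbcggbacadadaac')
  19 → (13, 'gbacadadaac')
  20 → (5, 'gddafbcggbacadadaac')
  21 → (1, 'gfbcgddafbcggbacadadaac')
  22 → (12, 'ggbacadadaac')
  23 → (0, 'ggfbcgddafbcggbacadadaac')

[21, 22, 15, 19, 17, 8, 14, 3, 10, 23, 16, 4, 11, 20, 18, 7, 6, 2, 9, 13, 5, 1, 12, 0]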